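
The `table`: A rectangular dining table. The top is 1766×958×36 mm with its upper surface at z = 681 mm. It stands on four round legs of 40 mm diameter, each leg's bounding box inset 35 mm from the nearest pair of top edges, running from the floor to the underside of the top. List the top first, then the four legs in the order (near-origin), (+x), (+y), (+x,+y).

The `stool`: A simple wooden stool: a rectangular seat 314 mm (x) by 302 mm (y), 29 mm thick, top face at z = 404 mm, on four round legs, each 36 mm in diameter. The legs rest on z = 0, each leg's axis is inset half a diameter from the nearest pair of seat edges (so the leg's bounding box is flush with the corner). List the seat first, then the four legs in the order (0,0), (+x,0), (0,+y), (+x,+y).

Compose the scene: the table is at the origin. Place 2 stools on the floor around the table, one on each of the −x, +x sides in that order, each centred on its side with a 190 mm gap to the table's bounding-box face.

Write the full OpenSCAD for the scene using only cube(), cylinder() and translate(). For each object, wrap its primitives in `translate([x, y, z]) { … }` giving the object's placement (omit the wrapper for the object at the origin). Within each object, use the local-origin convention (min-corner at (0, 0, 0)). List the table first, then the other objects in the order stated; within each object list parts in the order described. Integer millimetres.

translate([0, 0, 645]) cube([1766, 958, 36]);
translate([55, 55, 0]) cylinder(h = 645, r = 20);
translate([1711, 55, 0]) cylinder(h = 645, r = 20);
translate([55, 903, 0]) cylinder(h = 645, r = 20);
translate([1711, 903, 0]) cylinder(h = 645, r = 20);
translate([-504, 328, 0]) {
  translate([0, 0, 375]) cube([314, 302, 29]);
  translate([18, 18, 0]) cylinder(h = 375, r = 18);
  translate([296, 18, 0]) cylinder(h = 375, r = 18);
  translate([18, 284, 0]) cylinder(h = 375, r = 18);
  translate([296, 284, 0]) cylinder(h = 375, r = 18);
}
translate([1956, 328, 0]) {
  translate([0, 0, 375]) cube([314, 302, 29]);
  translate([18, 18, 0]) cylinder(h = 375, r = 18);
  translate([296, 18, 0]) cylinder(h = 375, r = 18);
  translate([18, 284, 0]) cylinder(h = 375, r = 18);
  translate([296, 284, 0]) cylinder(h = 375, r = 18);
}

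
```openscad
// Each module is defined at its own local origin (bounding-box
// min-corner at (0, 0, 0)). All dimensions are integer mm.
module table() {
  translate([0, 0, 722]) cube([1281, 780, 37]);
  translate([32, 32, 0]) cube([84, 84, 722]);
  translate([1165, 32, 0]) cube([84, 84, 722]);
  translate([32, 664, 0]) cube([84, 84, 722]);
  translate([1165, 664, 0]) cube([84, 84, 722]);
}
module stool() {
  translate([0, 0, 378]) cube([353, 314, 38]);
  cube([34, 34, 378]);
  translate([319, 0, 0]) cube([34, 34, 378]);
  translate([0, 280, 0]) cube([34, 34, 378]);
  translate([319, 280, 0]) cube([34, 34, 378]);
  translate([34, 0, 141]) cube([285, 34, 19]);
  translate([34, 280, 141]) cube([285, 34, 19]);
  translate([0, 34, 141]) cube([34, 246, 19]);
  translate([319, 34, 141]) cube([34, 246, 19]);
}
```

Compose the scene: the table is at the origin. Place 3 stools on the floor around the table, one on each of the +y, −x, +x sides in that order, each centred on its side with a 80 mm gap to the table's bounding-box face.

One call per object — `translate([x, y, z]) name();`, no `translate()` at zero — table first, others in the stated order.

table();
translate([464, 860, 0]) stool();
translate([-433, 233, 0]) stool();
translate([1361, 233, 0]) stool();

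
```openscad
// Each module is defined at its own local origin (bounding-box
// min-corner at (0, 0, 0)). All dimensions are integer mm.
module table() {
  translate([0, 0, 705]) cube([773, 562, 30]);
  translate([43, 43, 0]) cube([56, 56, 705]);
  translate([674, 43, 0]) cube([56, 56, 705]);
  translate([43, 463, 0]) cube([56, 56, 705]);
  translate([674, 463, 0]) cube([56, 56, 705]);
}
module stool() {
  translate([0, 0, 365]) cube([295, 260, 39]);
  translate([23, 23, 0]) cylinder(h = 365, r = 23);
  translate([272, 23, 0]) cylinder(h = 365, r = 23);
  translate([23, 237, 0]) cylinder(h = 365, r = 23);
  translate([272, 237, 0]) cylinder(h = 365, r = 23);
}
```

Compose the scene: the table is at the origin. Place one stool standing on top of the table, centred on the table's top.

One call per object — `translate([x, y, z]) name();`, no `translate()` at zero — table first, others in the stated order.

table();
translate([239, 151, 735]) stool();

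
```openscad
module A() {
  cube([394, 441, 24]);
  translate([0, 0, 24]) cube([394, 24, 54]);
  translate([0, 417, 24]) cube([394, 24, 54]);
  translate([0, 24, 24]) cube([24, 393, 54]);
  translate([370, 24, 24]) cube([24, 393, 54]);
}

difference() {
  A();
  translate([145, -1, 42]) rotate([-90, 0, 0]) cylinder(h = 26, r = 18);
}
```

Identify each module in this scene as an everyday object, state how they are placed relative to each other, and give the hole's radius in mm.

A is an open box. The open box has a circular hole through its front wall. The hole's radius is 18 mm.

The subtracted cylinder has r = 18 mm.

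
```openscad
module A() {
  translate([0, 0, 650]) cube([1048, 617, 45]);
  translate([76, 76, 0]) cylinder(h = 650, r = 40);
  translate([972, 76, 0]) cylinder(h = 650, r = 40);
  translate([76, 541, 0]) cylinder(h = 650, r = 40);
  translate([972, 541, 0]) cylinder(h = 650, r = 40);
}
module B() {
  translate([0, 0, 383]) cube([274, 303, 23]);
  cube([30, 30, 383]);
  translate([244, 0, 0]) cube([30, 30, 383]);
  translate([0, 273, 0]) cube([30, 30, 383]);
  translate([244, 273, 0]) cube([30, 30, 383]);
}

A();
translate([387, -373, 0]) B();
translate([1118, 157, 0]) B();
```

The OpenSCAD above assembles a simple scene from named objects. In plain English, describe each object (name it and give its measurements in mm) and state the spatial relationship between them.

A is a table with a 1048×617 mm rectangular top, 45 mm thick, top surface at z = 695 mm, supported by four round legs of 80 mm diameter, each leg's bounding box inset 36 mm from the nearest pair of top edges, running from the floor.

B is a simple wooden stool: a rectangular seat 274 mm (x) by 303 mm (y), 23 mm thick, top face at z = 406 mm, on four square legs, each 30×30 mm in cross-section. The legs rest on z = 0, each flush with a corner of the seat.

Two stools sit around the table at the −y, +x sides.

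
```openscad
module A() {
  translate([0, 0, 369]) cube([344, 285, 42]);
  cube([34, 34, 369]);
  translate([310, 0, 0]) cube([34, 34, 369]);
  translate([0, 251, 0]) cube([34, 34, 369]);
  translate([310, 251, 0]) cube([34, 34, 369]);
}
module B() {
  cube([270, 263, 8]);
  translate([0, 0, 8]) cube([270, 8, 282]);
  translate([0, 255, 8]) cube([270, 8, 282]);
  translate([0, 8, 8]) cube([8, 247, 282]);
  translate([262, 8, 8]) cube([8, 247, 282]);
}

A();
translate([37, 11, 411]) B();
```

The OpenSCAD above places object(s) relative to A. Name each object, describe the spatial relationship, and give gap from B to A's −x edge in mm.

A is a stool. B is an open box. The open box is on top of the stool, centred. The gap from the open box to the stool's −x edge is 37 mm.

The open box's min-x is at 37; the stool's min-x is 0; gap = 37 mm.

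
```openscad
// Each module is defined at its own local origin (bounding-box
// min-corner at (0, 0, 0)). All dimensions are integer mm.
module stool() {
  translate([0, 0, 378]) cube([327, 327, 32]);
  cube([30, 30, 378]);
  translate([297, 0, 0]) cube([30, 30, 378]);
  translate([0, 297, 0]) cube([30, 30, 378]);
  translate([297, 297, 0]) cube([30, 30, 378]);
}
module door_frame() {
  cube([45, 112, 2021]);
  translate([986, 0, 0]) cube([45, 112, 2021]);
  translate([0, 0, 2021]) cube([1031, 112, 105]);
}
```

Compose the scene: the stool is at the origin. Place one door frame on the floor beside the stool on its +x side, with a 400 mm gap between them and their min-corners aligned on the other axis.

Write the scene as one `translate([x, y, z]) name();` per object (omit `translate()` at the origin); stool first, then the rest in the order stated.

stool();
translate([727, 0, 0]) door_frame();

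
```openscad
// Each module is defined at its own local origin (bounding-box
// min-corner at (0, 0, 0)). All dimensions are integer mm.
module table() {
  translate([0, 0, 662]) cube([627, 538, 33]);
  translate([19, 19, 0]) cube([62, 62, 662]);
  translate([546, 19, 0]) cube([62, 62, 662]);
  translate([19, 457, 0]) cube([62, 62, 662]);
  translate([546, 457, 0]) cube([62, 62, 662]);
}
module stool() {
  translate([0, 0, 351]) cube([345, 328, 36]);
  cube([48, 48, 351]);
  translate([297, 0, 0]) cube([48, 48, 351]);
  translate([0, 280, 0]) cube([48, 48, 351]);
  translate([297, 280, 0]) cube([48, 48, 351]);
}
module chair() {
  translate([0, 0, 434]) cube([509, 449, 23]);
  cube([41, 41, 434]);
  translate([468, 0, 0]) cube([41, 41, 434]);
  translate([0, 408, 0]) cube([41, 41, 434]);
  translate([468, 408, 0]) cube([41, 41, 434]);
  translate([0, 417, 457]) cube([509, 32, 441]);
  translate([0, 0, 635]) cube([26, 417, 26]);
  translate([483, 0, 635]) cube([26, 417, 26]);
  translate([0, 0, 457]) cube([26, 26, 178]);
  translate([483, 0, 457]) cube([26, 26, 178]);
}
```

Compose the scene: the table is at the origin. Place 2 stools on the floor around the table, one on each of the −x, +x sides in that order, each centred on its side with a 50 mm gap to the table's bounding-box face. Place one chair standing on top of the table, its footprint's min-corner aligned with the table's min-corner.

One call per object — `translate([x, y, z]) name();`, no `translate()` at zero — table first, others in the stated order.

table();
translate([-395, 105, 0]) stool();
translate([677, 105, 0]) stool();
translate([0, 0, 695]) chair();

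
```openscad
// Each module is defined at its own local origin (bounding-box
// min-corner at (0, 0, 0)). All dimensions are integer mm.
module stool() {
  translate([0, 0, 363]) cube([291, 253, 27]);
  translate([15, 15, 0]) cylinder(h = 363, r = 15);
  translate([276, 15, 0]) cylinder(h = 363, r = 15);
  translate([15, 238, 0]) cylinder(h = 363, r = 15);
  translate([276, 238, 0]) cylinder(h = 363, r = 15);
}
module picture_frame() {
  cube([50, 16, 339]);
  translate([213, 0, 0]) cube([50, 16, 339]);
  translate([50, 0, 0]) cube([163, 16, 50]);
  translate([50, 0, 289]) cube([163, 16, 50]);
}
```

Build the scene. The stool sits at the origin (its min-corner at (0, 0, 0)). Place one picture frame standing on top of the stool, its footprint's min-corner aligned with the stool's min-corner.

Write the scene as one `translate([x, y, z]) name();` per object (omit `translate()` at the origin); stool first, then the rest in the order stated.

stool();
translate([0, 0, 390]) picture_frame();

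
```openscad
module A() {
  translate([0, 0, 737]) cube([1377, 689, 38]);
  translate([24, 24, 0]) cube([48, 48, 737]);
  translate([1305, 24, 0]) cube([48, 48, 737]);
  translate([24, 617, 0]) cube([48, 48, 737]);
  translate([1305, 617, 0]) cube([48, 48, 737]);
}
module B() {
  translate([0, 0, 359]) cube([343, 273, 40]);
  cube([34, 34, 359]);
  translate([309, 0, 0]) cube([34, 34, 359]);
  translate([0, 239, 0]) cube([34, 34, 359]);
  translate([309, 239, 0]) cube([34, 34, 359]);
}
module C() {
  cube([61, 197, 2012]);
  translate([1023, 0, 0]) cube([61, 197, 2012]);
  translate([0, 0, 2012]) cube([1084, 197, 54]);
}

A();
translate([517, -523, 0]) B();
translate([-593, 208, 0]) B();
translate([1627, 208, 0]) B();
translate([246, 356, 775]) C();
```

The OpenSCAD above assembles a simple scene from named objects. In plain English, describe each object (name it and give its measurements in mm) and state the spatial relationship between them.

A is a rectangular dining table. The top is 1377×689×38 mm with its upper surface at z = 775 mm. It stands on four 48×48 mm square legs, each inset 24 mm from the nearest pair of top edges, running from the floor to the underside of the top.

B is a four-legged stool. The seat is 343×273 mm, 40 mm thick, top at z = 399 mm. It stands on four square legs, each 34×34 mm in cross-section, from z = 0 to the seat underside, each flush with a corner of the seat.

C is a rectangular door frame: two vertical jambs of 61×197 mm section, 2012 mm tall, with a clear opening 962 mm wide between their inner faces. A header 54 mm tall and 197 mm deep lies on top of the jambs and spans the full outside width.

Three stools sit around the table at the −y, −x, +x sides. The door frame is on top of the table.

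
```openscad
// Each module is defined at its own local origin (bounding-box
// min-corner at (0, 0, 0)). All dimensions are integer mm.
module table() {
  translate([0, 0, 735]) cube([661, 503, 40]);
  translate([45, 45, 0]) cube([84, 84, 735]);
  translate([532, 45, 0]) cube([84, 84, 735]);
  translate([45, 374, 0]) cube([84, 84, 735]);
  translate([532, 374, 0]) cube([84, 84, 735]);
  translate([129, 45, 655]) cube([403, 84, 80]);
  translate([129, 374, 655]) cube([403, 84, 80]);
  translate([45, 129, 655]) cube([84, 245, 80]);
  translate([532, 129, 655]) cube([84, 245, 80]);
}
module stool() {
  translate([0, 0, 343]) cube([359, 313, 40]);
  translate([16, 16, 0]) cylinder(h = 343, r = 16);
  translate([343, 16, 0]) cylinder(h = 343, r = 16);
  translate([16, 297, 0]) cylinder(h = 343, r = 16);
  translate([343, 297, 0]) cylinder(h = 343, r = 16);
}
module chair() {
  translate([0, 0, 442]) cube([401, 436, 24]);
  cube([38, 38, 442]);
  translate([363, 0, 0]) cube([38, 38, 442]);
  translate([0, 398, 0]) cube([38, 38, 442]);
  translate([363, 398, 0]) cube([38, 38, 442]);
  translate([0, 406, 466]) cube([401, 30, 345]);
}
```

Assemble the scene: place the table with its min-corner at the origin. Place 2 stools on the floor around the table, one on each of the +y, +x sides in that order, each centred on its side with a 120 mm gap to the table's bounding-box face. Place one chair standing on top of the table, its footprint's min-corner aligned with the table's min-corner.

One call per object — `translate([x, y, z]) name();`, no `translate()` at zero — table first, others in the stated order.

table();
translate([151, 623, 0]) stool();
translate([781, 95, 0]) stool();
translate([0, 0, 775]) chair();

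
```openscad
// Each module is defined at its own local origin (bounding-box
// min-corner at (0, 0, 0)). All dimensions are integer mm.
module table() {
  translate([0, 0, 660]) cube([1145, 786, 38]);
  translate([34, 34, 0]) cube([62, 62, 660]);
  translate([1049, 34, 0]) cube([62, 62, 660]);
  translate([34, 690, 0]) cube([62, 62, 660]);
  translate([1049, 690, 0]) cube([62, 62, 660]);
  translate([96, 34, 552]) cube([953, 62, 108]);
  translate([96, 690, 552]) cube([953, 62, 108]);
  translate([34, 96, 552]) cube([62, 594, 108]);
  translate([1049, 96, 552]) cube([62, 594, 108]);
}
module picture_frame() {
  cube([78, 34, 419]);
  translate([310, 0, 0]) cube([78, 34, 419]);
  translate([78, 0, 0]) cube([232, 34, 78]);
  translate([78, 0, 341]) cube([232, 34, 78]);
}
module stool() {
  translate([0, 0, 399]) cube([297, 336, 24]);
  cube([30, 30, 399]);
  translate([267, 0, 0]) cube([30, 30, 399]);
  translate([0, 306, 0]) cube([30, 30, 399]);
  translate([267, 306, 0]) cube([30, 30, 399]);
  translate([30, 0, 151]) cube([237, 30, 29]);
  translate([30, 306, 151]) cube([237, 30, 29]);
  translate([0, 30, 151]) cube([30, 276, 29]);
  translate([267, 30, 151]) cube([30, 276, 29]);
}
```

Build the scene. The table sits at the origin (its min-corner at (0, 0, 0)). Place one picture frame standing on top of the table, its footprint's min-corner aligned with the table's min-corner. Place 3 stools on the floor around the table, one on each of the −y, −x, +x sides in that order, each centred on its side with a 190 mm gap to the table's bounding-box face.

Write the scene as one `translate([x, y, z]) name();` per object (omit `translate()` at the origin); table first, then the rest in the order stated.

table();
translate([0, 0, 698]) picture_frame();
translate([424, -526, 0]) stool();
translate([-487, 225, 0]) stool();
translate([1335, 225, 0]) stool();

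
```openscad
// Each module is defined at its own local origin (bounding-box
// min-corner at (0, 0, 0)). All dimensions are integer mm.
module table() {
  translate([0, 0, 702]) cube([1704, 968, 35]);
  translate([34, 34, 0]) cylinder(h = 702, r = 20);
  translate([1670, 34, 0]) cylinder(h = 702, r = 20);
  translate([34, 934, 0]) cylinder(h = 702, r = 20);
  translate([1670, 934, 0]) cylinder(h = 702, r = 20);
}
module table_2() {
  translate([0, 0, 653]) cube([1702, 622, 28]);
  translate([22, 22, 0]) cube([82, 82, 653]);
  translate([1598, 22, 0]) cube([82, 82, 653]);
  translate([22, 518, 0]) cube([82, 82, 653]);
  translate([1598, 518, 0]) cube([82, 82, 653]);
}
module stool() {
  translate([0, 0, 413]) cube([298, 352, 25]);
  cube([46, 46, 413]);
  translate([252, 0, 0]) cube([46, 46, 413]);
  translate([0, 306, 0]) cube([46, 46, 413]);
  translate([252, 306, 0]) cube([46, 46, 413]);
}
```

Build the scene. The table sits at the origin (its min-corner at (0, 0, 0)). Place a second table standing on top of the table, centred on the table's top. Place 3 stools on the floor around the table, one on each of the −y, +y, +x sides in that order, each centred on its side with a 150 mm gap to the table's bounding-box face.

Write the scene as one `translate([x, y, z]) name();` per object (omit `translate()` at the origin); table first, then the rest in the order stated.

table();
translate([1, 173, 737]) table_2();
translate([703, -502, 0]) stool();
translate([703, 1118, 0]) stool();
translate([1854, 308, 0]) stool();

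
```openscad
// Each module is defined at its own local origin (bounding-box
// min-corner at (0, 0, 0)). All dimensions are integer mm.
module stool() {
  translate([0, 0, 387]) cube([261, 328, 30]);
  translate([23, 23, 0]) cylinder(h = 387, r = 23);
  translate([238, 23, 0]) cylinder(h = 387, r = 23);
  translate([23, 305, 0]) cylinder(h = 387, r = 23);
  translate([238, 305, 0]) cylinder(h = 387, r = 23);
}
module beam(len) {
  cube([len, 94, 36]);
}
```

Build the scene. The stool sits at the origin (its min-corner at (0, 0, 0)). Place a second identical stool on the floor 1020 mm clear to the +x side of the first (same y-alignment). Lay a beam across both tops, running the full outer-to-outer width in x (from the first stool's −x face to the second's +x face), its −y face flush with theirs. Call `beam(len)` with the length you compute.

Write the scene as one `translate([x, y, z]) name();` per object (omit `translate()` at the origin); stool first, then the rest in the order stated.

stool();
translate([1281, 0, 0]) stool();
translate([0, 0, 417]) beam(1542);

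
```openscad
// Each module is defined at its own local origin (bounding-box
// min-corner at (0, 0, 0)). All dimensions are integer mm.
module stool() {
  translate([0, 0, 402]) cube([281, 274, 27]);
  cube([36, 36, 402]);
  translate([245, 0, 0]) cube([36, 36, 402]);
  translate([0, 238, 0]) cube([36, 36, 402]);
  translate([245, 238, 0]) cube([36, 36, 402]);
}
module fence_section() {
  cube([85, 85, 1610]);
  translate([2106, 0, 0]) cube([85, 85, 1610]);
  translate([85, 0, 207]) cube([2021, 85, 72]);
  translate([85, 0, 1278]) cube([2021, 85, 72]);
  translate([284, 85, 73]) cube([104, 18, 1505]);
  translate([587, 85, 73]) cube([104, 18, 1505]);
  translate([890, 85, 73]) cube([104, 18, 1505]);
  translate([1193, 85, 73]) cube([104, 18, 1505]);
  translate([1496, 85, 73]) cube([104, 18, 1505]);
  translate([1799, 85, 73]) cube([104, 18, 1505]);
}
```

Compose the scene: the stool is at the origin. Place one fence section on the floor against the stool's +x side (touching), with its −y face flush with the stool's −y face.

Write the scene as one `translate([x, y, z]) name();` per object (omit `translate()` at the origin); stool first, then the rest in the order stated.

stool();
translate([281, 0, 0]) fence_section();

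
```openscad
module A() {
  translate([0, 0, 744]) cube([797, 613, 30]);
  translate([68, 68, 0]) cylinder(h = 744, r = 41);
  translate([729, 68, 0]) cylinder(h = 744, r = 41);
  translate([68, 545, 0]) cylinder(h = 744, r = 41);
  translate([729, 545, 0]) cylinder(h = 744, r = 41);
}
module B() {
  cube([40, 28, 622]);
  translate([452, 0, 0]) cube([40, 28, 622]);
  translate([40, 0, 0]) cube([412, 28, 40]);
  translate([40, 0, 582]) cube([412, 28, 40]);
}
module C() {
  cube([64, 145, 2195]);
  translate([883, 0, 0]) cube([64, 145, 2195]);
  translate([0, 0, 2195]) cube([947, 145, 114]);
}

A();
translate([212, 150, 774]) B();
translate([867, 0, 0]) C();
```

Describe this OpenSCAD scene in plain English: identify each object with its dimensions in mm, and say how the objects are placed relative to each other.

A is a table with a 797×613 mm rectangular top, 30 mm thick, top surface at z = 774 mm, supported by four round legs of 82 mm diameter, each leg's bounding box inset 27 mm from the nearest pair of top edges, running from the floor.

B is a rectangular picture frame lying in the x–z plane (depth along y). The opening is 412 mm wide (x) by 542 mm tall (z), surrounded by a border 40 mm wide on all four sides. The frame is 28 mm deep and is made of two full-height vertical stiles with two horizontal rails fitted between them.

C is a rectangular door frame: two vertical jambs of 64×145 mm section, 2195 mm tall, with a clear opening 819 mm wide between their inner faces. A header 114 mm tall and 145 mm deep lies on top of the jambs and spans the full outside width.

The picture frame is on top of the table. The door frame is on the floor beside the table on its +x side.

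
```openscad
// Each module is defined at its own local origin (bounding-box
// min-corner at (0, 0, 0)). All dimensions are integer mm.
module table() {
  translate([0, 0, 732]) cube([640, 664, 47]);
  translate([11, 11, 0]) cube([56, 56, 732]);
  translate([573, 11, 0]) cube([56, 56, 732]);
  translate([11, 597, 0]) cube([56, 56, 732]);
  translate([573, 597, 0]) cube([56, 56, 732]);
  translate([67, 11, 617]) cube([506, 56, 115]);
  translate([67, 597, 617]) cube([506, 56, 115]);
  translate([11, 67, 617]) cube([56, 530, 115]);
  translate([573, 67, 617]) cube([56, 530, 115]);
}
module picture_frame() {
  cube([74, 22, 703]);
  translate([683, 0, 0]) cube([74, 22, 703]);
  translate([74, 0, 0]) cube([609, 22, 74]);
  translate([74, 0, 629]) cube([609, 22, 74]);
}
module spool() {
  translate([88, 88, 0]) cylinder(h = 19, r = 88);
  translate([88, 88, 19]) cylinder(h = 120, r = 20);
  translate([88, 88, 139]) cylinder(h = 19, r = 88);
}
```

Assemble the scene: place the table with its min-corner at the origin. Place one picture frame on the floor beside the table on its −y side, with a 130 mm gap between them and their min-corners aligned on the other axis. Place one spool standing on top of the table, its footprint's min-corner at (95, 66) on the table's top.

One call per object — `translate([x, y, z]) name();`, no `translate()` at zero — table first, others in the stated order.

table();
translate([0, -152, 0]) picture_frame();
translate([95, 66, 779]) spool();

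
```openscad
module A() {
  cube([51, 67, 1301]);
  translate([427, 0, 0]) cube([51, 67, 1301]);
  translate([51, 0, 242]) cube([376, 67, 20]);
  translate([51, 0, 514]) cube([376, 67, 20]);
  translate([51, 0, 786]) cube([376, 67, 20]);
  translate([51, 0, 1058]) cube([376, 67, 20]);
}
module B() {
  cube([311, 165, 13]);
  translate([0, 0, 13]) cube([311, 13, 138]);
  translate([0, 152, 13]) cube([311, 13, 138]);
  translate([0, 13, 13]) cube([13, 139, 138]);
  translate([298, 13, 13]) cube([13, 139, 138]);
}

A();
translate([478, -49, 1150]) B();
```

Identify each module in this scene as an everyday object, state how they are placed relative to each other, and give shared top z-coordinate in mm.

A is a ladder. B is an open box. The open box is beside the ladder with their tops flush at z = 1301. The shared top z-coordinate is 1301 mm.

Both tops at z = 1301 mm.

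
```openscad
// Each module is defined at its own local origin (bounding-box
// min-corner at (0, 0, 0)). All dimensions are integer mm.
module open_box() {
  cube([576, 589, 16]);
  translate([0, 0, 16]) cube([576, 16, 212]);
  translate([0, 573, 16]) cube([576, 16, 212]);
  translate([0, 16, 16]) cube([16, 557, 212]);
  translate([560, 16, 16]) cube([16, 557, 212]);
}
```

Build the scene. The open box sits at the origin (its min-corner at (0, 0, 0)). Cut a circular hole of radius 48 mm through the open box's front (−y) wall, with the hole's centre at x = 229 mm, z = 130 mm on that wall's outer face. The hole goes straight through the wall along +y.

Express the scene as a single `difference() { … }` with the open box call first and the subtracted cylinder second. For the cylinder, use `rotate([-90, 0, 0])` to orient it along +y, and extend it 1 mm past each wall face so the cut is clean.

difference() {
  open_box();
  translate([229, -1, 130]) rotate([-90, 0, 0]) cylinder(h = 18, r = 48);
}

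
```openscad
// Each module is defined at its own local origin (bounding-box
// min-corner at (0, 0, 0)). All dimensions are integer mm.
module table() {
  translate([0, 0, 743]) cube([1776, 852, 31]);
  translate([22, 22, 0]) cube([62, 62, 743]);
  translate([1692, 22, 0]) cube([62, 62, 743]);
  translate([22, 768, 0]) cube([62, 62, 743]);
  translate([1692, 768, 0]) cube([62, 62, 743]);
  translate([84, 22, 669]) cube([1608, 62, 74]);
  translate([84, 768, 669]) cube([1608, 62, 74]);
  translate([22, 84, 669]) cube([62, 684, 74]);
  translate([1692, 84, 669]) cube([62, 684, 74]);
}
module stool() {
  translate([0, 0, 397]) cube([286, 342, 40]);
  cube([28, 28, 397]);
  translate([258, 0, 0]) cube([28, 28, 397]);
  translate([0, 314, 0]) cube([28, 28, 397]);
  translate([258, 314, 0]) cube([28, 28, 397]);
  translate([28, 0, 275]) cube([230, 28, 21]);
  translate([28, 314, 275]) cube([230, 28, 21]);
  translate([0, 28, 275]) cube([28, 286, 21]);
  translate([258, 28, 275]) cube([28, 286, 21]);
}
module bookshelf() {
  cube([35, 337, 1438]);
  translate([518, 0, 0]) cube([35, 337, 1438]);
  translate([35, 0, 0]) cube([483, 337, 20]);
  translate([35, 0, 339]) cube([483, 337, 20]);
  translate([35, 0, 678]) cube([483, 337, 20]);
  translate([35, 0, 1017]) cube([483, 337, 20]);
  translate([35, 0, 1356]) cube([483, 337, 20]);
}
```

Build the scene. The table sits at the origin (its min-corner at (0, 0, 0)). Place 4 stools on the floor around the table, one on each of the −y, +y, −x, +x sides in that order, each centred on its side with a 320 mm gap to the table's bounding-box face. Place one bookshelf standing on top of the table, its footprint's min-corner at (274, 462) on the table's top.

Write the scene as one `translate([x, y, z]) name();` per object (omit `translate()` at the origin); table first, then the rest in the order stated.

table();
translate([745, -662, 0]) stool();
translate([745, 1172, 0]) stool();
translate([-606, 255, 0]) stool();
translate([2096, 255, 0]) stool();
translate([274, 462, 774]) bookshelf();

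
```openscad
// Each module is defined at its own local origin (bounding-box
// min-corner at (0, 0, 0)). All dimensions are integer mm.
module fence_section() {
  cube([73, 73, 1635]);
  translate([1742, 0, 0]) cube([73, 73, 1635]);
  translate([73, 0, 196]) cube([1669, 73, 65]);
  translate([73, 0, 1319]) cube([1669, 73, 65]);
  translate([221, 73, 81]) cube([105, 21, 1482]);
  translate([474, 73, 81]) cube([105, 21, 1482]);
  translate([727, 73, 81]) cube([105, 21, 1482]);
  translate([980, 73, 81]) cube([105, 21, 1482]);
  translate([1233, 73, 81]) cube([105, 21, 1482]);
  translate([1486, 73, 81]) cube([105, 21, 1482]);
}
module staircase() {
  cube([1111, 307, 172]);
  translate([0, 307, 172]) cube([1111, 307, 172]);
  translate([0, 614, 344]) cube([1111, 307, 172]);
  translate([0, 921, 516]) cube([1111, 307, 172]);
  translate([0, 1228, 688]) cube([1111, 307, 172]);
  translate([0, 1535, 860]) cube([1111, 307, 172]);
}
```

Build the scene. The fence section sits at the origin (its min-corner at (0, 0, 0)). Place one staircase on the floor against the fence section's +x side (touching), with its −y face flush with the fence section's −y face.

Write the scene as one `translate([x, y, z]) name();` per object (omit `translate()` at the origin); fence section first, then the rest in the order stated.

fence_section();
translate([1815, 0, 0]) staircase();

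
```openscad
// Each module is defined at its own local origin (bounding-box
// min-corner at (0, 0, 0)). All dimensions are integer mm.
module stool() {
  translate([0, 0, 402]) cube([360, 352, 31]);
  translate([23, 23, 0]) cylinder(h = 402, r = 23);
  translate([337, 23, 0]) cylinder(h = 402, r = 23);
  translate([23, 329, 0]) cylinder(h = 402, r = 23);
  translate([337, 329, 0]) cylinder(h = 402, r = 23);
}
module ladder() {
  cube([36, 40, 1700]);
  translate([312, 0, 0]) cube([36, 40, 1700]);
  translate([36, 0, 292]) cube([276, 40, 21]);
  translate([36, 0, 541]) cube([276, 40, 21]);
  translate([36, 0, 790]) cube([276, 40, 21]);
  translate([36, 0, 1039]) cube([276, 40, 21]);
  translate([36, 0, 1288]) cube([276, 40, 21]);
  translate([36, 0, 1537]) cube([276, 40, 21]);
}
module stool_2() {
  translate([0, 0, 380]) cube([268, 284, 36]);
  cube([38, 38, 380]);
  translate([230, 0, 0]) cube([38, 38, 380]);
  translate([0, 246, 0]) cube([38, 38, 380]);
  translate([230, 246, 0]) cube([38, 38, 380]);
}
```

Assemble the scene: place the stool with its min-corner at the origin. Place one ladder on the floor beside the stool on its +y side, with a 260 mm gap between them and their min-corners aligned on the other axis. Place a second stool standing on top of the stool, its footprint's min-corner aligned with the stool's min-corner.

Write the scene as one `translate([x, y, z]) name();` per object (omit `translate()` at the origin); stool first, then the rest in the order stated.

stool();
translate([0, 612, 0]) ladder();
translate([0, 0, 433]) stool_2();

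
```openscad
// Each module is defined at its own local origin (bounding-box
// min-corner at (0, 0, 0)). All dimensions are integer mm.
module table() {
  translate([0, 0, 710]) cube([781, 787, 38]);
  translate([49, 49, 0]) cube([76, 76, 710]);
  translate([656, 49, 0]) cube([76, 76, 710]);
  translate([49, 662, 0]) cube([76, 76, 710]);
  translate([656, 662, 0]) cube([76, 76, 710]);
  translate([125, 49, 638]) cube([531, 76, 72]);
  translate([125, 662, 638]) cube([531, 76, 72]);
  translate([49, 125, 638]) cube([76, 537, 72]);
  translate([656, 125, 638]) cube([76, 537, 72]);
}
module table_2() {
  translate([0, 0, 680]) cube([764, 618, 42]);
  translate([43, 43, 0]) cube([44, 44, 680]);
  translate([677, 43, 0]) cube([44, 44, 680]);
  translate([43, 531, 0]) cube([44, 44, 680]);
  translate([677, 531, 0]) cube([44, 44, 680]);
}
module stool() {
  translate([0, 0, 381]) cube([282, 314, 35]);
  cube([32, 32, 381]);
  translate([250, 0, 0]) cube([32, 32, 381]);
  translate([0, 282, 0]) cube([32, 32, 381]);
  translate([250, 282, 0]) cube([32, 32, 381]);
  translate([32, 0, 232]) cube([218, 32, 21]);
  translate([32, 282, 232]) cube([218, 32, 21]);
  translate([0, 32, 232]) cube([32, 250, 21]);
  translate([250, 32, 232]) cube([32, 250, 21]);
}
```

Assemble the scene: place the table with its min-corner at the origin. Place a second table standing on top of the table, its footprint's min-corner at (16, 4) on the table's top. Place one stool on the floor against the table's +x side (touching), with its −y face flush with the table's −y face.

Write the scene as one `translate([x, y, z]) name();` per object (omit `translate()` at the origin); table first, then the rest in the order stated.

table();
translate([16, 4, 748]) table_2();
translate([781, 0, 0]) stool();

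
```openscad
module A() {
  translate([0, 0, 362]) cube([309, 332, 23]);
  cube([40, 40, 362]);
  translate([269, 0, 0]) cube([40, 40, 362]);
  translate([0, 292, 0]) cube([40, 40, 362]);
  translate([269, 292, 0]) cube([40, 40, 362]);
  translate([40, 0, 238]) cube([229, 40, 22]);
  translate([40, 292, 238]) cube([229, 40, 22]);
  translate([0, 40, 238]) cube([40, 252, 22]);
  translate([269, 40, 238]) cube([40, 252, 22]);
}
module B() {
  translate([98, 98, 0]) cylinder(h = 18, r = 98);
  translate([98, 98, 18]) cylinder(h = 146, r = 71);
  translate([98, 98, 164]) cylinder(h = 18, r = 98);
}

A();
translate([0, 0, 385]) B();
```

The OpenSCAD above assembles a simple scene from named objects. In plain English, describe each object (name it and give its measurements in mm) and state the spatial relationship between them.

A is a four-legged stool. The seat is a 309×332×23 mm slab whose top surface is at z = 385 mm; four square legs, each 40×40 mm in cross-section, run from the floor (z = 0) to the underside of the seat, each flush with a corner of the seat. Four stretchers, 40 mm wide and 22 mm tall, connect adjacent legs with their undersides at z = 238 mm, each running between the inner faces of the legs it joins and aligned with the legs' outer faces on the other axis.

B is a spool: two coaxial disc flanges of radius 98 mm and thickness 18 mm, joined by a core cylinder of radius 71 mm and height 146 mm. The lower flange rests on z = 0 and the three cylinders share a vertical axis.

The spool is on top of the stool.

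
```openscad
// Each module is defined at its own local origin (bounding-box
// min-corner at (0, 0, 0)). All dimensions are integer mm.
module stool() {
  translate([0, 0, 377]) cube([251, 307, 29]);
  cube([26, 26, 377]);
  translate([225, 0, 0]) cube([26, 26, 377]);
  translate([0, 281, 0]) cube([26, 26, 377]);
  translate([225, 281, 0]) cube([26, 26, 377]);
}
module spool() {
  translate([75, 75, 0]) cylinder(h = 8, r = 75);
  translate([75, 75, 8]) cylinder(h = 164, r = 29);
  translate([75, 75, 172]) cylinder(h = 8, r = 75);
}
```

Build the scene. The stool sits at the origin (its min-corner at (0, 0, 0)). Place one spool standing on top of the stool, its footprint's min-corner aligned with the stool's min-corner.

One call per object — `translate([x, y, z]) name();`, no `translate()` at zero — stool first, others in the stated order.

stool();
translate([0, 0, 406]) spool();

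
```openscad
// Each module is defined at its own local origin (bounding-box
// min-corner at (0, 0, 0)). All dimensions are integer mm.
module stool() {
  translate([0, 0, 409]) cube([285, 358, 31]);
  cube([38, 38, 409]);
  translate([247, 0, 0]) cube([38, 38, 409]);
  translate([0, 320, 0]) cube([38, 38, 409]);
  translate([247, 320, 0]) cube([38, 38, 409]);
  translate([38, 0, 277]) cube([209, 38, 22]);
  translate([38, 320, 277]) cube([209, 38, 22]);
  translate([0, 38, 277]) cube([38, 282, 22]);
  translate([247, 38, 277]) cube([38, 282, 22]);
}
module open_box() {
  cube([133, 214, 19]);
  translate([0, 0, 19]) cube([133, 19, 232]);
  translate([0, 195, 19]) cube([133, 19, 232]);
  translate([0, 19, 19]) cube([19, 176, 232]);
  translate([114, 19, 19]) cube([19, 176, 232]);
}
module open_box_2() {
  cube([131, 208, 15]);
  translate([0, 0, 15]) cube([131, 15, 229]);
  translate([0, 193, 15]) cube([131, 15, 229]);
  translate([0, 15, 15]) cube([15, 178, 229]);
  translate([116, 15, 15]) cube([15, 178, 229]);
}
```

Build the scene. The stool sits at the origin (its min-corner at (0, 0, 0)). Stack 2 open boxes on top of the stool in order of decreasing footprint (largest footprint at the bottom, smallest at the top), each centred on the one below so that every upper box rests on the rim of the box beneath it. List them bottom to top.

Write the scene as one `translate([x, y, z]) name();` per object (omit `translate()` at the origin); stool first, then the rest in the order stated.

stool();
translate([76, 72, 440]) open_box();
translate([77, 75, 691]) open_box_2();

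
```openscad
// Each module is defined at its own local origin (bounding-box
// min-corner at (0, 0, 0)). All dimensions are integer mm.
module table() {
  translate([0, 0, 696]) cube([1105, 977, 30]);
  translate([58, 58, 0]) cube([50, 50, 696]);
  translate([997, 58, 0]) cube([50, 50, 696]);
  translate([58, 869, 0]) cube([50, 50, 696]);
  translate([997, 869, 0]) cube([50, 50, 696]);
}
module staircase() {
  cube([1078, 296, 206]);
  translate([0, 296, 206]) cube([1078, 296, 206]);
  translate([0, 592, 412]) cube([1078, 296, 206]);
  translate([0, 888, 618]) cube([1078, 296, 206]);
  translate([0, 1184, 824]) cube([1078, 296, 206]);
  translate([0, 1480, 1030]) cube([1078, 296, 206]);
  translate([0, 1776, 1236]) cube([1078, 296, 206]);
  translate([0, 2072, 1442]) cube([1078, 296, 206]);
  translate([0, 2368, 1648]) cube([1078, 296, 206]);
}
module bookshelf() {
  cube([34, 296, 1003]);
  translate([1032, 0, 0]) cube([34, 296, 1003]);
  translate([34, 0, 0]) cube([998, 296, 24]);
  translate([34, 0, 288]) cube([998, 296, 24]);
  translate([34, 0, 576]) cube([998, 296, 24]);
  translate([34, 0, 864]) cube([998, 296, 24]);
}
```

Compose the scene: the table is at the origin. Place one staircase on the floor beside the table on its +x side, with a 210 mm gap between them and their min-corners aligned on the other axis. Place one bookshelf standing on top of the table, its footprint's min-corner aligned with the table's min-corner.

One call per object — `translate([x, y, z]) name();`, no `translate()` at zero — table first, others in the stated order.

table();
translate([1315, 0, 0]) staircase();
translate([0, 0, 726]) bookshelf();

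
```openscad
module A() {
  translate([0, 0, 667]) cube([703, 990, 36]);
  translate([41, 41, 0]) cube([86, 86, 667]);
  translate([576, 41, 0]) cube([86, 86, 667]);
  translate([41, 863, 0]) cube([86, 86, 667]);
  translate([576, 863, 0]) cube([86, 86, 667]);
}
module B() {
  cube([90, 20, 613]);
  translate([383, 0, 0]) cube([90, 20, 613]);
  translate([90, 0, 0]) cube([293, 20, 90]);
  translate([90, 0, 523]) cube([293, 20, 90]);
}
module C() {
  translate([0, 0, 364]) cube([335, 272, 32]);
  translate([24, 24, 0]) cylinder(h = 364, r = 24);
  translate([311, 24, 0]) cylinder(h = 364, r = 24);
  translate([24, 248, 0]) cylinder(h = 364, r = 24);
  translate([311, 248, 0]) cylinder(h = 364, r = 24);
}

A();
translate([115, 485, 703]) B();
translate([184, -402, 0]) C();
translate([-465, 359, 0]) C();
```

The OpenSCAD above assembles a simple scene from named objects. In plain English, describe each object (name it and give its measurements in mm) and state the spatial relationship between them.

A is a rectangular dining table. The top is 703×990×36 mm with its upper surface at z = 703 mm. It stands on four 86×86 mm square legs, each inset 41 mm from the nearest pair of top edges, running from the floor to the underside of the top.

B is a picture frame with a 293×433 mm rectangular opening (x by z) and a uniform 90 mm border on every side. Frame depth is 20 mm along y. It is built from two vertical stiles running the full outside height and two horizontal rails spanning the gap between the stiles.

C is a four-legged stool. The seat is 335×272 mm, 32 mm thick, top at z = 396 mm. It stands on four round legs, each 48 mm in diameter, from z = 0 to the seat underside, each leg's axis is inset half a diameter from the nearest pair of seat edges (so the leg's bounding box is flush with the corner).

The picture frame is on top of the table, centred. Two stools sit around the table at the −y, −x sides.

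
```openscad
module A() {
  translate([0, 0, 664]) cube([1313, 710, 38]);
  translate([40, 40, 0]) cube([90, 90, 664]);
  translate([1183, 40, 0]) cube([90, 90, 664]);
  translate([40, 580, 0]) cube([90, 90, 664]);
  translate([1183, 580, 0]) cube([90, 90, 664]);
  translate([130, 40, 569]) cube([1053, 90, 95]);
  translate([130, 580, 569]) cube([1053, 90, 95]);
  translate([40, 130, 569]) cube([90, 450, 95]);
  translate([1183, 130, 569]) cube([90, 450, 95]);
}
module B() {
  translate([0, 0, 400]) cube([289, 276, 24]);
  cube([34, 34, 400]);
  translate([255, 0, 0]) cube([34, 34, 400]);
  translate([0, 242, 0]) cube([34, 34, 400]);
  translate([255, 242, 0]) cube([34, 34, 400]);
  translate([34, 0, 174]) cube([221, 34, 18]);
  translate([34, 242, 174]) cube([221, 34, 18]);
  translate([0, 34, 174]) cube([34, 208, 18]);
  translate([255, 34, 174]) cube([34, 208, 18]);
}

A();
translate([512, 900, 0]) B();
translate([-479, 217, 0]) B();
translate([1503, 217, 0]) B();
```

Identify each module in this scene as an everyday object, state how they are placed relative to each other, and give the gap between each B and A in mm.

Each stool's nearest face is 190 mm from the table's bounding box.

A is a table. B is a stool. Three stools sit around the table at the +y, −x, +x sides. The gap between each stool and the table is 190 mm.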